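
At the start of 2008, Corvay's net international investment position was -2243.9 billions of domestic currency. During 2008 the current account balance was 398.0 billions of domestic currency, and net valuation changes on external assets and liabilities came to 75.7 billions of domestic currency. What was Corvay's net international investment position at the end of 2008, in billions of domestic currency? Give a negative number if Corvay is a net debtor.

-1770.2

Change in NIIP = current account + net valuation change = 398.0 + 75.7 = 473.7
End-of-year NIIP = -2243.9 + 473.7 = -1770.2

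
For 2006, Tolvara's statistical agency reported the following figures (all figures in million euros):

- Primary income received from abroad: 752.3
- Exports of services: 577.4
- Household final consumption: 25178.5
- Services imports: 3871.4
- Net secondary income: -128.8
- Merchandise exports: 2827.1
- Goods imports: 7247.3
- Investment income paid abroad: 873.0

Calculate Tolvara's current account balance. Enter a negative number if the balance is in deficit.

Goods balance = 2827.1 - 7247.3 = -4420.2
Services balance = 577.4 - 3871.4 = -3294.0
Trade balance (goods + services) = -4420.2 + (-3294.0) = -7714.2
Net primary income = 752.3 - 873.0 = -120.7
Net secondary income = -128.8
Current account = -7714.2 + (-120.7) + (-128.8) = -7963.7

-7963.7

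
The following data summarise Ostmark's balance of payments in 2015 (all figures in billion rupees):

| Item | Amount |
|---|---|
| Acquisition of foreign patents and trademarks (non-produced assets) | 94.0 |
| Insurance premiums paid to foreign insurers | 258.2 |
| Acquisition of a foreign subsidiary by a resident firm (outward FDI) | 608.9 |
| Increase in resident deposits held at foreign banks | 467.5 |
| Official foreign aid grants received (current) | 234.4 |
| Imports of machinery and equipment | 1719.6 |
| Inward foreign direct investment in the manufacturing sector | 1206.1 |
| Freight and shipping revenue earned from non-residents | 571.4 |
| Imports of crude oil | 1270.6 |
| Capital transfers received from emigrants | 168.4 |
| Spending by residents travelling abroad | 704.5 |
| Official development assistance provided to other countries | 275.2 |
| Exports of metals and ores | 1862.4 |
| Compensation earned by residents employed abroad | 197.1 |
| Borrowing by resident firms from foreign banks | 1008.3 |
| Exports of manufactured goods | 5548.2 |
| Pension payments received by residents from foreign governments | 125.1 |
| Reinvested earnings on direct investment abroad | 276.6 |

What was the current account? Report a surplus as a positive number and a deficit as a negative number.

Goods: 1862.4 - 1270.6 - 1719.6 + 5548.2 = 4420.4
Services: -704.5 + 571.4 - 258.2 = -391.3
Primary income: 276.6 + 197.1 = 473.7
Secondary income: -275.2 + 234.4 + 125.1 = 84.3
Current account = 4420.4 + (-391.3) + 473.7 + 84.3 = 4587.1
(Excluded from the current account — capital account: acquisition of foreign patents and trademarks (non-produced assets) 94.0, capital transfers received from emigrants 168.4; financial account: acquisition of a foreign subsidiary by a resident firm (outward FDI) 608.9, increase in resident deposits held at foreign banks 467.5, inward foreign direct investment in the manufacturing sector 1206.1, borrowing by resident firms from foreign banks 1008.3.)

4587.1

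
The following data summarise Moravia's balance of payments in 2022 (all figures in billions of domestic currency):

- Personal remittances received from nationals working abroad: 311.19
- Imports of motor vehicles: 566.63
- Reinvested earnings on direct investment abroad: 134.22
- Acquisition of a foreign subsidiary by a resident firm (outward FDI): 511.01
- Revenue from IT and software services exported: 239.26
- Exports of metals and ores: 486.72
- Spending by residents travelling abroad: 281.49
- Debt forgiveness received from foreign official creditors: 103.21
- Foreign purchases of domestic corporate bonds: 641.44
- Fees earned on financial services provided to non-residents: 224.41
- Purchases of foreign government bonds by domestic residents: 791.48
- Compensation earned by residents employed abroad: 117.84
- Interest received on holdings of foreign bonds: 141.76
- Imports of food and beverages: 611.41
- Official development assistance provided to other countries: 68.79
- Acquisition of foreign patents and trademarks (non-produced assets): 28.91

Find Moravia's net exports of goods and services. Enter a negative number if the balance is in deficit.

-509.14

Goods: 486.72 - 566.63 - 611.41 = -691.32
Services: 239.26 - 281.49 + 224.41 = 182.18
Trade balance = -691.32 + 182.18 = -509.14
(Excluded from the trade balance — secondary income: personal remittances received from nationals working abroad 311.19, official development assistance provided to other countries 68.79; primary income: reinvested earnings on direct investment abroad 134.22, compensation earned by residents employed abroad 117.84, interest received on holdings of foreign bonds 141.76; financial account: acquisition of a foreign subsidiary by a resident firm (outward FDI) 511.01, foreign purchases of domestic corporate bonds 641.44, purchases of foreign government bonds by domestic residents 791.48; capital account: debt forgiveness received from foreign official creditors 103.21, acquisition of foreign patents and trademarks (non-produced assets) 28.91.)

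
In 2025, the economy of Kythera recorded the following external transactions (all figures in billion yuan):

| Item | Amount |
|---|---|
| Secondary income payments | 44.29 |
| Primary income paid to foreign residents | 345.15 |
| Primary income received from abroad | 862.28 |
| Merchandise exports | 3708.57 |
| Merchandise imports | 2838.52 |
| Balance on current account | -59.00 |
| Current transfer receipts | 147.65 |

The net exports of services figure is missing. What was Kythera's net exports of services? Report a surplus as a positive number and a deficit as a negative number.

-1549.54

Current account = goods balance + services balance + net primary income + net secondary income
Sum of the known components = 1490.54
Net exports of services = CA - (known components) = -59.00 - 1490.54 = -1549.54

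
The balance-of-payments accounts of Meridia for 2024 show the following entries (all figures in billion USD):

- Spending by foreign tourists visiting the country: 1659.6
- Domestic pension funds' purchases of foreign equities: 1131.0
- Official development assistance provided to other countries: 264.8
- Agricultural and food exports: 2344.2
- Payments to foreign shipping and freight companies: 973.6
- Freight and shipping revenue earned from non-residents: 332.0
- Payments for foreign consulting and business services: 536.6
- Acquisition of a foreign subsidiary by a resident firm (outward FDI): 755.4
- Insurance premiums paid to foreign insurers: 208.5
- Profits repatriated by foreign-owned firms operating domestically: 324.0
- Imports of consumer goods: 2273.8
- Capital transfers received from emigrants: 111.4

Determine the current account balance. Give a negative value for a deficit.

-245.5

Goods: 2344.2 - 2273.8 = 70.4
Services: 332.0 - 973.6 - 208.5 + 1659.6 - 536.6 = 272.9
Primary income: -324.0
Secondary income: -264.8
Current account = 70.4 + 272.9 + (-324.0) + (-264.8) = -245.5
(Excluded from the current account — financial account: domestic pension funds' purchases of foreign equities 1131.0, acquisition of a foreign subsidiary by a resident firm (outward FDI) 755.4; capital account: capital transfers received from emigrants 111.4.)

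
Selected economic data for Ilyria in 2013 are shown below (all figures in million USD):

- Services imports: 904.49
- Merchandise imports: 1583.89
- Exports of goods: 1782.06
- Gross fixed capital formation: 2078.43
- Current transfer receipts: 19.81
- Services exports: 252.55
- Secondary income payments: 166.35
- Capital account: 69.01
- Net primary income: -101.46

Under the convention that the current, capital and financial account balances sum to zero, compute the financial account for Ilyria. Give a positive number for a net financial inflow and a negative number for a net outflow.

632.76

Goods balance = 1782.06 - 1583.89 = 198.17
Services balance = 252.55 - 904.49 = -651.94
Trade balance (goods + services) = 198.17 + (-651.94) = -453.77
Net primary income = -101.46
Net secondary income = 19.81 - 166.35 = -146.54
Current account = -453.77 + (-101.46) + (-146.54) = -701.77
Financial account = -(-701.77 + 69.01) = 632.76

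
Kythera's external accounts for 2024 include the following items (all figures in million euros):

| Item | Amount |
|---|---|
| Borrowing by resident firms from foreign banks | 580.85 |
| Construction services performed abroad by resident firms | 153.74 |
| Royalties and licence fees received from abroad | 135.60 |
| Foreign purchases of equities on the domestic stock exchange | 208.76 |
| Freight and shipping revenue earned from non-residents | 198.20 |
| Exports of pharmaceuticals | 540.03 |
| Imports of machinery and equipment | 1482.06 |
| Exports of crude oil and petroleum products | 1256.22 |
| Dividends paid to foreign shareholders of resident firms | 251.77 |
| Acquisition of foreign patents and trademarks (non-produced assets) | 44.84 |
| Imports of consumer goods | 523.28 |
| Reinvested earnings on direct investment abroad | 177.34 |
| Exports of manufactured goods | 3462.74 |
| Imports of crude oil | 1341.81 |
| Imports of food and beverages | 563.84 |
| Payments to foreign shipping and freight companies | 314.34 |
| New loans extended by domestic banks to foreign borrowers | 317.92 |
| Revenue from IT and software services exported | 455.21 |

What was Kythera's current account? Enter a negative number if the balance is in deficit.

Goods: -523.28 + 1256.22 - 563.84 - 1482.06 + 3462.74 + 540.03 - 1341.81 = 1348.00
Services: 153.74 + 455.21 + 198.20 - 314.34 + 135.60 = 628.41
Primary income: -251.77 + 177.34 = -74.43
Current account = 1348.00 + 628.41 + (-74.43) = 1901.98
(Excluded from the current account — financial account: borrowing by resident firms from foreign banks 580.85, foreign purchases of equities on the domestic stock exchange 208.76, new loans extended by domestic banks to foreign borrowers 317.92; capital account: acquisition of foreign patents and trademarks (non-produced assets) 44.84.)

1901.98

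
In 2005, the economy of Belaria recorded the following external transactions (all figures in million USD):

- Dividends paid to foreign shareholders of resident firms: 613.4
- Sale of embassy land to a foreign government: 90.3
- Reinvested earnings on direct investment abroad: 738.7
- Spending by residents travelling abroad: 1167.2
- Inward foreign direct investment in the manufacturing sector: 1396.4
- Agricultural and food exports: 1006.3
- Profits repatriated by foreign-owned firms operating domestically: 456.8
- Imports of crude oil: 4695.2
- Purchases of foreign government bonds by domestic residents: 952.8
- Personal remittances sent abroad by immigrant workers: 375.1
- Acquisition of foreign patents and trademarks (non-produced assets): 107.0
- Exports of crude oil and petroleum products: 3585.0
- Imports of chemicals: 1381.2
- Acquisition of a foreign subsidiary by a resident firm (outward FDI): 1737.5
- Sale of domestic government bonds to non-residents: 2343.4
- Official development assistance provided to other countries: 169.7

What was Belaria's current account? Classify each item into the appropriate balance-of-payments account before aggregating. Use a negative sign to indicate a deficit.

Goods: -1381.2 - 4695.2 + 1006.3 + 3585.0 = -1485.1
Services: -1167.2
Primary income: 738.7 - 456.8 - 613.4 = -331.5
Secondary income: -375.1 - 169.7 = -544.8
Current account = (-1485.1) + (-1167.2) + (-331.5) + (-544.8) = -3528.6
(Excluded from the current account — capital account: sale of embassy land to a foreign government 90.3, acquisition of foreign patents and trademarks (non-produced assets) 107.0; financial account: inward foreign direct investment in the manufacturing sector 1396.4, purchases of foreign government bonds by domestic residents 952.8, acquisition of a foreign subsidiary by a resident firm (outward FDI) 1737.5, sale of domestic government bonds to non-residents 2343.4.)

-3528.6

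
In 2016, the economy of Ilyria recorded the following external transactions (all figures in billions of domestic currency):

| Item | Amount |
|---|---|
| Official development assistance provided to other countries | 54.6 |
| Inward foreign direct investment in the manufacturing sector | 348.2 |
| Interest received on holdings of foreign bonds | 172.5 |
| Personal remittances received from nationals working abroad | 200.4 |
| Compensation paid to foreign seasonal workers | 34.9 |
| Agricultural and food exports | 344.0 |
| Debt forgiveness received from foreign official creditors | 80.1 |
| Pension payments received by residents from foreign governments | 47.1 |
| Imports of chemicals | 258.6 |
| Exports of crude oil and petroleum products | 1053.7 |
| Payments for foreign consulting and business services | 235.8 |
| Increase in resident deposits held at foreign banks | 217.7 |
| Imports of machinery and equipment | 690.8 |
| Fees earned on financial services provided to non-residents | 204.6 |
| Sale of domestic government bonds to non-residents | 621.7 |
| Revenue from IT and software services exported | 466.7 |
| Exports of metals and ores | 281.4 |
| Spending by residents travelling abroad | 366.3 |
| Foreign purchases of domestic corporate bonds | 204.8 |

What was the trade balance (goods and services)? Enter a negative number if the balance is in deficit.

798.9

Goods: 344.0 + 281.4 + 1053.7 - 258.6 - 690.8 = 729.7
Services: 204.6 - 366.3 + 466.7 - 235.8 = 69.2
Trade balance = 729.7 + 69.2 = 798.9
(Excluded from the trade balance — secondary income: official development assistance provided to other countries 54.6, personal remittances received from nationals working abroad 200.4, pension payments received by residents from foreign governments 47.1; financial account: inward foreign direct investment in the manufacturing sector 348.2, increase in resident deposits held at foreign banks 217.7, sale of domestic government bonds to non-residents 621.7, foreign purchases of domestic corporate bonds 204.8; primary income: interest received on holdings of foreign bonds 172.5, compensation paid to foreign seasonal workers 34.9; capital account: debt forgiveness received from foreign official creditors 80.1.)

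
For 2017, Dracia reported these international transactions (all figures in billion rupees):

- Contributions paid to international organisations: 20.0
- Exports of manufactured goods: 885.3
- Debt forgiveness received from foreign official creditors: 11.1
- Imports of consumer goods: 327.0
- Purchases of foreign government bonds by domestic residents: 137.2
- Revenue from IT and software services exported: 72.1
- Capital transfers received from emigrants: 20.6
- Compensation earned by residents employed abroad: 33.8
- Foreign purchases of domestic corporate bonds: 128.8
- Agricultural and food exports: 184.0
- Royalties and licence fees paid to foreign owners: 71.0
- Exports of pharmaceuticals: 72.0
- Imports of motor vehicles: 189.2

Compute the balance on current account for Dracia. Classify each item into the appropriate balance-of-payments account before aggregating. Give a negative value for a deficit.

640.0

Goods: 885.3 + 184.0 - 327.0 + 72.0 - 189.2 = 625.1
Services: -71.0 + 72.1 = 1.1
Primary income: 33.8
Secondary income: -20.0
Current account = 625.1 + 1.1 + 33.8 + (-20.0) = 640.0
(Excluded from the current account — capital account: debt forgiveness received from foreign official creditors 11.1, capital transfers received from emigrants 20.6; financial account: purchases of foreign government bonds by domestic residents 137.2, foreign purchases of domestic corporate bonds 128.8.)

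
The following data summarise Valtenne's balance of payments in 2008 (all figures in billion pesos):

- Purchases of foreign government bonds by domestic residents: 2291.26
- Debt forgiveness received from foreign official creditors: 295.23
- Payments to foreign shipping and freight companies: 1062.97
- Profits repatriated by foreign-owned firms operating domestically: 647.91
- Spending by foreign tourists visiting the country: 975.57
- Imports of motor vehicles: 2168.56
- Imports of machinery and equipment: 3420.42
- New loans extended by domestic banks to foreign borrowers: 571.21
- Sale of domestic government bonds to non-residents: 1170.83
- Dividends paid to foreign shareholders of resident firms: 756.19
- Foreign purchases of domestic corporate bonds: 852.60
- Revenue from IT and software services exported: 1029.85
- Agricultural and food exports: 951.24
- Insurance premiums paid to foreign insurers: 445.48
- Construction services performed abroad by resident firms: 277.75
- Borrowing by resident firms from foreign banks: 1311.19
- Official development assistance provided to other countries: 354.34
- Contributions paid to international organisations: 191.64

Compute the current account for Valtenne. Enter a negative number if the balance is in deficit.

Goods: -3420.42 - 2168.56 + 951.24 = -4637.74
Services: -445.48 + 1029.85 - 1062.97 + 277.75 + 975.57 = 774.72
Primary income: -647.91 - 756.19 = -1404.10
Secondary income: -191.64 - 354.34 = -545.98
Current account = (-4637.74) + 774.72 + (-1404.10) + (-545.98) = -5813.10
(Excluded from the current account — financial account: purchases of foreign government bonds by domestic residents 2291.26, new loans extended by domestic banks to foreign borrowers 571.21, sale of domestic government bonds to non-residents 1170.83, foreign purchases of domestic corporate bonds 852.60, borrowing by resident firms from foreign banks 1311.19; capital account: debt forgiveness received from foreign official creditors 295.23.)

-5813.10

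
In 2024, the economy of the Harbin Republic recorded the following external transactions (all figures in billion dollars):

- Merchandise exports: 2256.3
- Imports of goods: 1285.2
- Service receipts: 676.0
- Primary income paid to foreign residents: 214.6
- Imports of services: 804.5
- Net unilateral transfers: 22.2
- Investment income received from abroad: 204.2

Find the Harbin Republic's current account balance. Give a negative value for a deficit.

Goods balance = 2256.3 - 1285.2 = 971.1
Services balance = 676.0 - 804.5 = -128.5
Trade balance (goods + services) = 971.1 + (-128.5) = 842.6
Net primary income = 204.2 - 214.6 = -10.4
Net secondary income = 22.2
Current account = 842.6 + (-10.4) + 22.2 = 854.4

854.4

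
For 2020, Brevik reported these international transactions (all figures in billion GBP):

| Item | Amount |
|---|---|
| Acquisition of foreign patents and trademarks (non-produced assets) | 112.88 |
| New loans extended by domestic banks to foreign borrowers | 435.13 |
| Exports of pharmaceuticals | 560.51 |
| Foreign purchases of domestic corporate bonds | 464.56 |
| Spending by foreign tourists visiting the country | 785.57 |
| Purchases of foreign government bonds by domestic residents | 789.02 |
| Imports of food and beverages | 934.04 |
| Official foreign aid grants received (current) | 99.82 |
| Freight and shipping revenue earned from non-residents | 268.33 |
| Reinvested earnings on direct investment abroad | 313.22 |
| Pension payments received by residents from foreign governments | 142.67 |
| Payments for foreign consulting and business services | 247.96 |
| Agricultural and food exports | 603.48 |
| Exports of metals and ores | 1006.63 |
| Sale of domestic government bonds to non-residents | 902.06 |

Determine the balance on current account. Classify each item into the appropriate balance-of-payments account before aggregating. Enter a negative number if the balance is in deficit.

2598.23

Goods: -934.04 + 560.51 + 603.48 + 1006.63 = 1236.58
Services: 268.33 - 247.96 + 785.57 = 805.94
Primary income: 313.22
Secondary income: 142.67 + 99.82 = 242.49
Current account = 1236.58 + 805.94 + 313.22 + 242.49 = 2598.23
(Excluded from the current account — capital account: acquisition of foreign patents and trademarks (non-produced assets) 112.88; financial account: new loans extended by domestic banks to foreign borrowers 435.13, foreign purchases of domestic corporate bonds 464.56, purchases of foreign government bonds by domestic residents 789.02, sale of domestic government bonds to non-residents 902.06.)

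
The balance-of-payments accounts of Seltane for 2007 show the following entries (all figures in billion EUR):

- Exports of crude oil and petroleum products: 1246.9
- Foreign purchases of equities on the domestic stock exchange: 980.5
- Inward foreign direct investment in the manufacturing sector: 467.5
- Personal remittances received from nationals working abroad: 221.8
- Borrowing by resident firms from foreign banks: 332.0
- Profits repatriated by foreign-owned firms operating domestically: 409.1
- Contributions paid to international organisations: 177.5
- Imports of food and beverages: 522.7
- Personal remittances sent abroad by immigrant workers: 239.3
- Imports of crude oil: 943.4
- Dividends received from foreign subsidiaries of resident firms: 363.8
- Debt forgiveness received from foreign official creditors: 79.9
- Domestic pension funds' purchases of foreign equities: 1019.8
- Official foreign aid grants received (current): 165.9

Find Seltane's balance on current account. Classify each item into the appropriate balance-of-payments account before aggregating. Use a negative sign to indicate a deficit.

-293.6

Goods: 1246.9 - 522.7 - 943.4 = -219.2
Primary income: -409.1 + 363.8 = -45.3
Secondary income: 165.9 - 239.3 - 177.5 + 221.8 = -29.1
Current account = (-219.2) + (-45.3) + (-29.1) = -293.6
(Excluded from the current account — financial account: foreign purchases of equities on the domestic stock exchange 980.5, inward foreign direct investment in the manufacturing sector 467.5, borrowing by resident firms from foreign banks 332.0, domestic pension funds' purchases of foreign equities 1019.8; capital account: debt forgiveness received from foreign official creditors 79.9.)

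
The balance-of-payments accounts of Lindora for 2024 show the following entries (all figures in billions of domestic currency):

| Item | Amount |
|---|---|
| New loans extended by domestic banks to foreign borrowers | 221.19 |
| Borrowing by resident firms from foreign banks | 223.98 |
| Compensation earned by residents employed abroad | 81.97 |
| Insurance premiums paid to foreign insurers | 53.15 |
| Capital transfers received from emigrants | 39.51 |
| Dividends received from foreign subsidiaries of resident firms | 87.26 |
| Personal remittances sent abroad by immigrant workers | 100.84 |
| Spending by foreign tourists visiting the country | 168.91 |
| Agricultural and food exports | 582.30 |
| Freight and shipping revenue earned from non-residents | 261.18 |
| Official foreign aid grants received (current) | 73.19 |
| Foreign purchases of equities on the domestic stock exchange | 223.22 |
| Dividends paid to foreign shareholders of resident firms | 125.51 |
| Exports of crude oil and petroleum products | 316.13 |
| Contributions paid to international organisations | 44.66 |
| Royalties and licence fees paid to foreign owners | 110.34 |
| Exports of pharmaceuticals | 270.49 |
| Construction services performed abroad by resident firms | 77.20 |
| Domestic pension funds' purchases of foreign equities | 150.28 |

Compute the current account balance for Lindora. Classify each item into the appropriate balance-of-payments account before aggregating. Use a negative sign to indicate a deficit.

1484.13

Goods: 582.30 + 270.49 + 316.13 = 1168.92
Services: 168.91 - 110.34 + 261.18 - 53.15 + 77.20 = 343.80
Primary income: 81.97 + 87.26 - 125.51 = 43.72
Secondary income: -44.66 + 73.19 - 100.84 = -72.31
Current account = 1168.92 + 343.80 + 43.72 + (-72.31) = 1484.13
(Excluded from the current account — financial account: new loans extended by domestic banks to foreign borrowers 221.19, borrowing by resident firms from foreign banks 223.98, foreign purchases of equities on the domestic stock exchange 223.22, domestic pension funds' purchases of foreign equities 150.28; capital account: capital transfers received from emigrants 39.51.)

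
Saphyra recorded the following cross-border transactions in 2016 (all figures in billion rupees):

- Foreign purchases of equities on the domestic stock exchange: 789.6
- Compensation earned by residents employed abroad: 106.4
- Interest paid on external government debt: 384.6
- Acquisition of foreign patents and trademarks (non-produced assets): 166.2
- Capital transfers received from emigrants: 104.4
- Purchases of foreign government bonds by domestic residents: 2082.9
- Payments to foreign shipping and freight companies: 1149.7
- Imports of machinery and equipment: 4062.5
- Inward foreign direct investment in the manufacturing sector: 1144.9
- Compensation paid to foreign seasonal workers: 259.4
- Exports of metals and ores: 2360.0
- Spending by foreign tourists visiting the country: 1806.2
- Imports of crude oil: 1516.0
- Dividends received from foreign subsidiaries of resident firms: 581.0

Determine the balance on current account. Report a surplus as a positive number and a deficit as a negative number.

-2518.6

Goods: -4062.5 + 2360.0 - 1516.0 = -3218.5
Services: -1149.7 + 1806.2 = 656.5
Primary income: 106.4 - 259.4 + 581.0 - 384.6 = 43.4
Current account = (-3218.5) + 656.5 + 43.4 = -2518.6
(Excluded from the current account — financial account: foreign purchases of equities on the domestic stock exchange 789.6, purchases of foreign government bonds by domestic residents 2082.9, inward foreign direct investment in the manufacturing sector 1144.9; capital account: acquisition of foreign patents and trademarks (non-produced assets) 166.2, capital transfers received from emigrants 104.4.)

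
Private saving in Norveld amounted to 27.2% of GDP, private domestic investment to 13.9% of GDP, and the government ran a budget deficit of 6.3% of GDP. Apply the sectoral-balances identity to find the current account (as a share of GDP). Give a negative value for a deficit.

7.0

By the sectoral-balances identity, CA = (S_private - I) + (T - G).
Private balance = 27.2 - 13.9 = 13.3
Government balance (T - G) = -6.3
CA = 13.3 + (-6.3) = 7.0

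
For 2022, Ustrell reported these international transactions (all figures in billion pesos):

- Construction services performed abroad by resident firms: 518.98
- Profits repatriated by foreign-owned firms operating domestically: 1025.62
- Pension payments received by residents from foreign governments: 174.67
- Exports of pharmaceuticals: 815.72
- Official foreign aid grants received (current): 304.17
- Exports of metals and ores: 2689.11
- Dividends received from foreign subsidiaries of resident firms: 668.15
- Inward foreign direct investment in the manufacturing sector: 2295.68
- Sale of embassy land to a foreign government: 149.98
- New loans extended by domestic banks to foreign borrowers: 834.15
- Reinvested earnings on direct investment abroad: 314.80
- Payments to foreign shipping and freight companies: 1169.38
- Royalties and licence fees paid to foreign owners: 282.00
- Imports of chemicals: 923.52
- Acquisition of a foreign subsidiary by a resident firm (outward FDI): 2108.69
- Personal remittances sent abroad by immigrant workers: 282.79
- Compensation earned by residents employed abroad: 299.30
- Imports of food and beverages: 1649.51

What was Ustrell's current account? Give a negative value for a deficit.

Goods: 2689.11 - 1649.51 + 815.72 - 923.52 = 931.80
Services: -1169.38 + 518.98 - 282.00 = -932.40
Primary income: -1025.62 + 314.80 + 299.30 + 668.15 = 256.63
Secondary income: 174.67 - 282.79 + 304.17 = 196.05
Current account = 931.80 + (-932.40) + 256.63 + 196.05 = 452.08
(Excluded from the current account — financial account: inward foreign direct investment in the manufacturing sector 2295.68, new loans extended by domestic banks to foreign borrowers 834.15, acquisition of a foreign subsidiary by a resident firm (outward FDI) 2108.69; capital account: sale of embassy land to a foreign government 149.98.)

452.08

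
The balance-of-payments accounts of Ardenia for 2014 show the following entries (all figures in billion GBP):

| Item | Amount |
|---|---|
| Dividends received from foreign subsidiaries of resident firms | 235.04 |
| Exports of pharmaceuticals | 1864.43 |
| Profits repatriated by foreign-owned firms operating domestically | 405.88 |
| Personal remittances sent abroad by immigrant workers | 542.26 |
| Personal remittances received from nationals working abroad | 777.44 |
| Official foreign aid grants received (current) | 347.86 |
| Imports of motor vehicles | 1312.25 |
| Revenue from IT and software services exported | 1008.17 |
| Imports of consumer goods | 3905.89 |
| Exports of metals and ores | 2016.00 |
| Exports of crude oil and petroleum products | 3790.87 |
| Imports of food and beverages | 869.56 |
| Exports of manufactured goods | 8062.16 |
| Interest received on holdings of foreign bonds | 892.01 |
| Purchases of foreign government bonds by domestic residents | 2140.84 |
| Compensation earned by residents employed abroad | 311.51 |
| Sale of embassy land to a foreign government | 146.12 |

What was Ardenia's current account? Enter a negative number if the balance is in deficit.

12269.65

Goods: -869.56 + 1864.43 + 2016.00 - 1312.25 + 8062.16 + 3790.87 - 3905.89 = 9645.76
Services: 1008.17
Primary income: 311.51 - 405.88 + 892.01 + 235.04 = 1032.68
Secondary income: 777.44 - 542.26 + 347.86 = 583.04
Current account = 9645.76 + 1008.17 + 1032.68 + 583.04 = 12269.65
(Excluded from the current account — financial account: purchases of foreign government bonds by domestic residents 2140.84; capital account: sale of embassy land to a foreign government 146.12.)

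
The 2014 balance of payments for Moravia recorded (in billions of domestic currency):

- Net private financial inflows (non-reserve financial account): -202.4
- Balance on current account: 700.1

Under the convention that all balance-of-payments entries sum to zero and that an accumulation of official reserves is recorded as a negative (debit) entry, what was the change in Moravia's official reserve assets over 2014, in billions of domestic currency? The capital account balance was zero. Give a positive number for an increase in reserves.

Official reserve transactions balance = -(700.1 + (-202.4)) = -497.7
An accumulation of reserves is recorded as a debit (negative entry), so the change in the stock of reserves is the negative of that balance.
Change in official reserves = -(-497.7) = 497.7

497.7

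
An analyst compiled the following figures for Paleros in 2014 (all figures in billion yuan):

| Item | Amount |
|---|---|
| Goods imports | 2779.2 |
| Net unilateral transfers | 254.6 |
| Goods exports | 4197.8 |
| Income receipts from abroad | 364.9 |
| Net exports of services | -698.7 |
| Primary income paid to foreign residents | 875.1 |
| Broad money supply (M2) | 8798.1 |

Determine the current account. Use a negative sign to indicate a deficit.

Goods balance = 4197.8 - 2779.2 = 1418.6
Services balance = -698.7
Trade balance (goods + services) = 1418.6 + (-698.7) = 719.9
Net primary income = 364.9 - 875.1 = -510.2
Net secondary income = 254.6
Current account = 719.9 + (-510.2) + 254.6 = 464.3

464.3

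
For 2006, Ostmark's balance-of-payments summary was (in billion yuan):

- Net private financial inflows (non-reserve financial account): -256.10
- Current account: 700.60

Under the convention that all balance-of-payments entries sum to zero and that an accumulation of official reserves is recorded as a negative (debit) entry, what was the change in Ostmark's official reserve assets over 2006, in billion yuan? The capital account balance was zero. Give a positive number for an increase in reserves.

444.50

Official reserve transactions balance = -(700.60 + (-256.10)) = -444.50
An accumulation of reserves is recorded as a debit (negative entry), so the change in the stock of reserves is the negative of that balance.
Change in official reserves = -(-444.50) = 444.50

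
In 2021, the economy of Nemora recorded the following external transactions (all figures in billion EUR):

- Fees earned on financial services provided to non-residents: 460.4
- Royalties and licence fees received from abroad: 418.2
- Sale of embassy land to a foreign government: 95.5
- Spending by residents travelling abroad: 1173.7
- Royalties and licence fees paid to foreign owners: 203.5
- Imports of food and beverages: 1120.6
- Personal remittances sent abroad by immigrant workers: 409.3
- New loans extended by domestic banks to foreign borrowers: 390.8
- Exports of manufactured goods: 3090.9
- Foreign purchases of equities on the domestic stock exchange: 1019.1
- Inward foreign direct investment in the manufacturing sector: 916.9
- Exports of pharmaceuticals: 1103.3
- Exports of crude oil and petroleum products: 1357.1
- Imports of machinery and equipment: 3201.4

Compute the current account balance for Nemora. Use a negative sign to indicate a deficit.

Goods: 1357.1 + 1103.3 + 3090.9 - 1120.6 - 3201.4 = 1229.3
Services: 418.2 - 1173.7 - 203.5 + 460.4 = -498.6
Secondary income: -409.3
Current account = 1229.3 + (-498.6) + (-409.3) = 321.4
(Excluded from the current account — capital account: sale of embassy land to a foreign government 95.5; financial account: new loans extended by domestic banks to foreign borrowers 390.8, foreign purchases of equities on the domestic stock exchange 1019.1, inward foreign direct investment in the manufacturing sector 916.9.)

321.4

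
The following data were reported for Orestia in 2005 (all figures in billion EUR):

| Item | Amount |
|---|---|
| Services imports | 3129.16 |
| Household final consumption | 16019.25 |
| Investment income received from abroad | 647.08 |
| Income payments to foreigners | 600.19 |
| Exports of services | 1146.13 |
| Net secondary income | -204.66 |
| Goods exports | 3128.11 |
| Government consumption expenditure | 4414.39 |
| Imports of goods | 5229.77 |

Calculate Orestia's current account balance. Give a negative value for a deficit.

-4242.46

Goods balance = 3128.11 - 5229.77 = -2101.66
Services balance = 1146.13 - 3129.16 = -1983.03
Trade balance (goods + services) = -2101.66 + (-1983.03) = -4084.69
Net primary income = 647.08 - 600.19 = 46.89
Net secondary income = -204.66
Current account = -4084.69 + 46.89 + (-204.66) = -4242.46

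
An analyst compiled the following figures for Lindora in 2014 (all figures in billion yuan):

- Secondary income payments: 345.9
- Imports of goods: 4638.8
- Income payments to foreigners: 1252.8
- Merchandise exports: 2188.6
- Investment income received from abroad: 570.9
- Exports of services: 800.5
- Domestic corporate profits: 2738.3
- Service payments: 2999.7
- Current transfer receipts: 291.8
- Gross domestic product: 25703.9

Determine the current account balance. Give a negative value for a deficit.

-5385.4

Goods balance = 2188.6 - 4638.8 = -2450.2
Services balance = 800.5 - 2999.7 = -2199.2
Trade balance (goods + services) = -2450.2 + (-2199.2) = -4649.4
Net primary income = 570.9 - 1252.8 = -681.9
Net secondary income = 291.8 - 345.9 = -54.1
Current account = -4649.4 + (-681.9) + (-54.1) = -5385.4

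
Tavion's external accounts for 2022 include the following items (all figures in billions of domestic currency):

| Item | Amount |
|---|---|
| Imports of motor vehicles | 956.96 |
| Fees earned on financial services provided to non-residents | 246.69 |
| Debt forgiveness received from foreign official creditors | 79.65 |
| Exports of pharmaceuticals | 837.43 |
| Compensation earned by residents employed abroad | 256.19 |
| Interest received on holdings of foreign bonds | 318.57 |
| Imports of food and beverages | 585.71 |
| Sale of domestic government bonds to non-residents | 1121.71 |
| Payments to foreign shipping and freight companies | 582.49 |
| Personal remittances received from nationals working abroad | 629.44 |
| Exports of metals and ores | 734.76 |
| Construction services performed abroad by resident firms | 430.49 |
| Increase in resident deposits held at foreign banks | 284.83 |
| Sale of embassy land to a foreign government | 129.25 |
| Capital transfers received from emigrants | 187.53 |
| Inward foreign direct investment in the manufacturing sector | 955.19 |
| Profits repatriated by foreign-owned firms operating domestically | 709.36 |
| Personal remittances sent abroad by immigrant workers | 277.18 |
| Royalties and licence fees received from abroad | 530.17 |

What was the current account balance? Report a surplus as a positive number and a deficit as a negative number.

872.04

Goods: 837.43 - 585.71 - 956.96 + 734.76 = 29.52
Services: 246.69 - 582.49 + 430.49 + 530.17 = 624.86
Primary income: -709.36 + 318.57 + 256.19 = -134.60
Secondary income: 629.44 - 277.18 = 352.26
Current account = 29.52 + 624.86 + (-134.60) + 352.26 = 872.04
(Excluded from the current account — capital account: debt forgiveness received from foreign official creditors 79.65, sale of embassy land to a foreign government 129.25, capital transfers received from emigrants 187.53; financial account: sale of domestic government bonds to non-residents 1121.71, increase in resident deposits held at foreign banks 284.83, inward foreign direct investment in the manufacturing sector 955.19.)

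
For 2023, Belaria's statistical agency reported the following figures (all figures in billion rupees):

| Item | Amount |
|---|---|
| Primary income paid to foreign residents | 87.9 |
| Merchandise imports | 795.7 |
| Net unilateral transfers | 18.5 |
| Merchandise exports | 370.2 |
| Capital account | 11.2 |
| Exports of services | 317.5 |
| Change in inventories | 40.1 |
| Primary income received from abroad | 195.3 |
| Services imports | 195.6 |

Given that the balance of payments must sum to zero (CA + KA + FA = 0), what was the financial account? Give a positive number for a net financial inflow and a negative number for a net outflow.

166.5

Goods balance = 370.2 - 795.7 = -425.5
Services balance = 317.5 - 195.6 = 121.9
Trade balance (goods + services) = -425.5 + 121.9 = -303.6
Net primary income = 195.3 - 87.9 = 107.4
Net secondary income = 18.5
Current account = -303.6 + 107.4 + 18.5 = -177.7
Financial account = -(-177.7 + 11.2) = 166.5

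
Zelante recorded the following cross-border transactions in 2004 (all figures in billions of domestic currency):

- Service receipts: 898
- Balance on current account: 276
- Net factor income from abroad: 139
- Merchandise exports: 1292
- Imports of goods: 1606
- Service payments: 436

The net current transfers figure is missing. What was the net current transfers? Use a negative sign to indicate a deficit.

-11

Current account = goods balance + services balance + net primary income + net secondary income
Sum of the known components = 287
Net current transfers = CA - (known components) = 276 - 287 = -11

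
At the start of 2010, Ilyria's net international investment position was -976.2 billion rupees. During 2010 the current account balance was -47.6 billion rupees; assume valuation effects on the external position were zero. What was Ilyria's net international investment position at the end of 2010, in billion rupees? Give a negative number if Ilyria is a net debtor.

-1023.8

With no valuation effects, change in NIIP = current account = -47.6
End-of-year NIIP = -976.2 + (-47.6) = -1023.8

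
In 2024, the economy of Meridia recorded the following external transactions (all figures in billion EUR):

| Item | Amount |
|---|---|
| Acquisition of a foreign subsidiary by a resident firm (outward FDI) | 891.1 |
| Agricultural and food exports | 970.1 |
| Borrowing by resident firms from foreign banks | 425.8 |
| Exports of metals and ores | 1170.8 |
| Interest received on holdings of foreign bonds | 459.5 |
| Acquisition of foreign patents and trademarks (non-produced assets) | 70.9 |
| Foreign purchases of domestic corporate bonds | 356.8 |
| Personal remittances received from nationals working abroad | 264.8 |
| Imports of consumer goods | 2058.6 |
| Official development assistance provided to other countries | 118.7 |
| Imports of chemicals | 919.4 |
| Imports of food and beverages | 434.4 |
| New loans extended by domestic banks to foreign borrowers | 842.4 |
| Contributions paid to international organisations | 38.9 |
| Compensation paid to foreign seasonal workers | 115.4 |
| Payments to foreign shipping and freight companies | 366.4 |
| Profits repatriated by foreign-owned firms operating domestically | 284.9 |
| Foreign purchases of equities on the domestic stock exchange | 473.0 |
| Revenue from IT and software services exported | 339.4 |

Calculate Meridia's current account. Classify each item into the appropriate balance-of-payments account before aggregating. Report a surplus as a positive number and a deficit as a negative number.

Goods: -2058.6 + 970.1 + 1170.8 - 434.4 - 919.4 = -1271.5
Services: 339.4 - 366.4 = -27.0
Primary income: -115.4 + 459.5 - 284.9 = 59.2
Secondary income: -118.7 - 38.9 + 264.8 = 107.2
Current account = (-1271.5) + (-27.0) + 59.2 + 107.2 = -1132.1
(Excluded from the current account — financial account: acquisition of a foreign subsidiary by a resident firm (outward FDI) 891.1, borrowing by resident firms from foreign banks 425.8, foreign purchases of domestic corporate bonds 356.8, new loans extended by domestic banks to foreign borrowers 842.4, foreign purchases of equities on the domestic stock exchange 473.0; capital account: acquisition of foreign patents and trademarks (non-produced assets) 70.9.)

-1132.1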